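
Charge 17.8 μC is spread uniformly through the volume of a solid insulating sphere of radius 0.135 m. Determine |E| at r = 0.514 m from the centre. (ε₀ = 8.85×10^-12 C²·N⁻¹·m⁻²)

Use a concentric Gaussian sphere at r = 0.514 m (r > R, so the entire charge is enclosed).
Q_enc = 17.8 μC = 1.78×10^-5 C.
By Gauss's law, ∮E·dA = E·4πr² = Q_enc/ε₀.
E = |Q_enc|/(4πε₀r²) = (1.78×10^-5)/(4π·8.85×10^-12·(0.514)²) = 6.06e5 N/C.

E ≈ 6.06e5 N/C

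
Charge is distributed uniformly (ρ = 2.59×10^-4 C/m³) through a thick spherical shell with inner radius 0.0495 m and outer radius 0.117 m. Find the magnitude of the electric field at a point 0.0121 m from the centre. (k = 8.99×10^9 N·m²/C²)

|E| = 0 N/C

Take a concentric spherical Gaussian surface of radius r = 0.0121 m (r < 0.0495 m, inside the empty cavity).
Q_enc = 0 (all charge lies at larger r); Gauss's law gives E = 0.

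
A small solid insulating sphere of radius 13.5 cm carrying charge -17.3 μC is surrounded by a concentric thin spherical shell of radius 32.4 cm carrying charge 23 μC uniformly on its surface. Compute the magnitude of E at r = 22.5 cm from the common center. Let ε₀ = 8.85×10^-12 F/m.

3.07×10^6 N/C

Symmetry ⇒ E = E(r) r̂. Gaussian sphere of radius r = 22.5 cm (between the bodies, 13.5 cm < r < 32.4 cm).
The shell at 32.4 cm lies outside the Gaussian surface, so Q_enc = -17.3 μC = -1.73×10^-5 C.
Gauss's law: E·4πr² = Q_enc/ε₀.
E = |Q_enc|/(4πε₀r²) = (1.73×10^-5)/(4π·8.85×10^-12·(0.225)²) = 3.07×10^6 N/C.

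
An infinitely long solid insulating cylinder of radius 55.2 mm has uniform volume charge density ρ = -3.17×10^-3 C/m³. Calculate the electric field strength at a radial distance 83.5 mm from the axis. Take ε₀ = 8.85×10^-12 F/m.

E ≈ 6.54e6 N/C

Take a coaxial cylindrical Gaussian surface of radius r = 83.5 mm and length L (r > 55.2 mm, full cross-section enclosed).
λ_enc = ρ·πR² = (-3.17×10^-3)π(0.0552)² = -3.035e-5 C/m.
Since E is radial and uniform over the curved surface, Φ = E·2πrL = Q_enc/ε₀ = λ_enc L/ε₀.
E = |λ_enc|/(2πε₀r) = (3.035×10^-5)/(2π·8.85×10^-12·0.0835) = 6.54×10^6 N/C.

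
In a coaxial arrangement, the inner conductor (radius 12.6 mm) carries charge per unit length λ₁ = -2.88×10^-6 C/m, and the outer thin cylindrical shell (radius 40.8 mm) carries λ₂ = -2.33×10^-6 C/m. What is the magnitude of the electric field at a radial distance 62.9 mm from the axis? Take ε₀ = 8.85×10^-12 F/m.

E = 1.49e6 V/m

By cylindrical symmetry E is radial; use a coaxial Gaussian cylinder of radius 62.9 mm and length L (r > 40.8 mm, enclosing both).
λ_enc = λ₁ + λ₂ = (-2.88e-6) + (-2.33×10^-6) = -5.21e-6 C/m.
By Gauss's law (flux through the curved wall only), E·2πrL = λ_enc L/ε₀.
E = |λ_enc|/(2πε₀r) = (5.21e-6)/(2π·8.85×10^-12·0.0629) = 1.49×10^6 N/C.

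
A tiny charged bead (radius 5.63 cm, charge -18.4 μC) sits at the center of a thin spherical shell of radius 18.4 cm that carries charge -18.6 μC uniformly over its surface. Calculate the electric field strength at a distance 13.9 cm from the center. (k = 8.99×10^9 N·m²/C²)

E = 8.56e6 V/m

Use a concentric Gaussian sphere at r = 13.9 cm (between the bodies, 5.63 cm < r < 18.4 cm).
The shell at 18.4 cm lies outside the Gaussian surface, so Q_enc = -18.4 μC = -1.84×10^-5 C.
Since E is radial and uniform over the Gaussian sphere, Φ = E·4πr² = Q_enc/ε₀.
E = k|Q_enc|/r² = (8.99×10^9)(1.84×10^-5)/(0.139)² = 8.56×10^6 N/C.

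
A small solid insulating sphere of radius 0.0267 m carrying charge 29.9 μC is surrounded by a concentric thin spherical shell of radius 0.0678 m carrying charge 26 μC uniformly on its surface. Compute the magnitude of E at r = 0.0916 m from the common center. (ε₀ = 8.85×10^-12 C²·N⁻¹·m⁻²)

5.99×10^7 N/C

Symmetry ⇒ E = E(r) r̂. Gaussian sphere of radius r = 0.0916 m (r > 0.0678 m, enclosing both).
Q_enc = (29.9 μC) + (26 μC) = 5.59e-5 C.
Since E is radial and uniform over the Gaussian sphere, Φ = E·4πr² = Q_enc/ε₀.
E = |Q_enc|/(4πε₀r²) = (5.59×10^-5)/(4π·8.85×10^-12·(0.0916)²) = 5.99×10^7 N/C.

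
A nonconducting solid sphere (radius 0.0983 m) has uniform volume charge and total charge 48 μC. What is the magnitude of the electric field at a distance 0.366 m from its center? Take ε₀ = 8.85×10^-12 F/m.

By spherical symmetry E is radial; choose a Gaussian sphere of radius r = 0.366 m (r > R, so the entire charge is enclosed).
Q_enc = 48 μC = 4.80×10^-5 C.
Applying ∮E·dA = Q_enc/ε₀ with Φ = E(4πr²):
E = |Q_enc|/(4πε₀r²) = (4.80×10^-5)/(4π·8.85×10^-12·(0.366)²) = 3.22e6 N/C.

|E| ≈ 3.22×10^6 N/C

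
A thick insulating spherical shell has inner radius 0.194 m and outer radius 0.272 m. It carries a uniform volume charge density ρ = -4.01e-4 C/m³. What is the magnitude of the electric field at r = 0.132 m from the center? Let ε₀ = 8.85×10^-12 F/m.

By spherical symmetry E is radial; choose a Gaussian sphere of radius r = 0.132 m (r < 0.194 m, inside the empty cavity).
Q_enc = 0 (all charge lies at larger r); Gauss's law gives E = 0.

E = 0 (no enclosed charge)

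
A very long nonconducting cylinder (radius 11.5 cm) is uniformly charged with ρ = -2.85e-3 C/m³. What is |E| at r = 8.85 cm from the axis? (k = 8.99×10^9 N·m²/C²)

E = 1.42×10^7 N/C

Take a coaxial cylindrical Gaussian surface of radius r = 8.85 cm and length L (r < R).
Charge inside radius r per length L is ρ·πr²·L, so λ_enc = ρπr² = -7.013e-5 C/m.
By Gauss's law (flux through the curved wall only), E·2πrL = λ_enc L/ε₀.
E = 2k|λ_enc|/r = 2(8.99×10^9)(7.013×10^-5)/(0.0885) = 1.42e7 N/C.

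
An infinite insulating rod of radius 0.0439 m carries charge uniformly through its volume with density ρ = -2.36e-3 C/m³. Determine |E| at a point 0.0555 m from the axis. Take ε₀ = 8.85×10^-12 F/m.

Choose a coaxial cylinder of radius r = 0.0555 m (arbitrary length L) as the Gaussian surface (r > 0.0439 m, full cross-section enclosed).
λ_enc = ρ·πR² = (-2.36e-3)π(0.0439)² = -1.429×10^-5 C/m.
Applying ∮E·dA = Q_enc/ε₀ with the end caps contributing no flux:
E = |λ_enc|/(2πε₀r) = (1.429e-5)/(2π·8.85×10^-12·0.0555) = 4.63×10^6 N/C.

E = 4.63e6 N/C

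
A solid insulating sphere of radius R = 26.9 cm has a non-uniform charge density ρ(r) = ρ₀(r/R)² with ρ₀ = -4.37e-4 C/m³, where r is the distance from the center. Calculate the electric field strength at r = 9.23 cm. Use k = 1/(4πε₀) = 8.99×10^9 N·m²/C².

Take a concentric spherical Gaussian surface of radius r = 9.23 cm (r < R).
Q_enc = ∫₀^r ρ(r')·4πr'² dr' = (4πρ₀/R²) ∫₀^r r'^4 dr' = 4πρ₀ r^5/(5·R²) = -1.017×10^-7 C.
Since E is radial and uniform over the Gaussian sphere, Φ = E·4πr² = Q_enc/ε₀.
E = k|Q_enc|/r² = (8.99×10^9)(1.017×10^-7)/(0.0923)² = 1.07e5 N/C.

1.07×10^5 V/m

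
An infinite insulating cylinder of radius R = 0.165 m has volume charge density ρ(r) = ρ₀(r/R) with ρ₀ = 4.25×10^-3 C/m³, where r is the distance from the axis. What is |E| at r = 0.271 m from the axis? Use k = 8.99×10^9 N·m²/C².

E ≈ 1.61e7 V/m

Take a coaxial cylindrical Gaussian surface of radius r = 0.271 m and length L (r > R, full charge per length enclosed).
λ_enc = 2π ∫₀^R ρ₀(r'/R)^1 r' dr' = 2πρ₀R²/3 = 2.423e-4 C/m.
By Gauss's law (flux through the curved wall only), E·2πrL = λ_enc L/ε₀.
E = 2k|λ_enc|/r = 2(8.99×10^9)(2.423×10^-4)/(0.271) = 1.61e7 N/C.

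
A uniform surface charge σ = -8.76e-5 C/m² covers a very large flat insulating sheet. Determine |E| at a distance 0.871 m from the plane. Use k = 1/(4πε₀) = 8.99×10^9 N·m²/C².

By planar symmetry E is perpendicular to the sheet and uniform; use a Gaussian pillbox with flat faces of area A on each side of the sheet.
Flux Φ = 2EA and Q_enc = σA, so 2EA = σA/ε₀ ⇒ E = |σ|/(2ε₀), independent of distance.
E = 2πk|σ| = 2π(8.99×10^9)(8.76e-5) = 4.95×10^6 N/C.

|E| ≈ 4.95×10^6 N/C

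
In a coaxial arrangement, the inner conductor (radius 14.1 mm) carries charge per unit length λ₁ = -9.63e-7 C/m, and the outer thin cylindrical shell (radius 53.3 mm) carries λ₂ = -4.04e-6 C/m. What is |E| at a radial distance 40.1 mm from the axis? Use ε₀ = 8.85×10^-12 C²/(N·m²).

Coaxial Gaussian cylinder, radius r = 40.1 mm, length L (between the conductors, 14.1 mm < r < 53.3 mm).
The shell at 53.3 mm lies outside the Gaussian surface, so λ_enc = λ₁ = -9.63×10^-7 C/m.
Applying ∮E·dA = Q_enc/ε₀ with the end caps contributing no flux:
E = |λ_enc|/(2πε₀r) = (9.63×10^-7)/(2π·8.85×10^-12·0.0401) = 4.32×10^5 N/C.

E = 4.32×10^5 N/C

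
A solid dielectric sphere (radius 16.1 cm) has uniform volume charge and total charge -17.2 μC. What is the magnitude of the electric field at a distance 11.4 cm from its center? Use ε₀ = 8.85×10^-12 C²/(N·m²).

By spherical symmetry E is radial; choose a Gaussian sphere of radius r = 11.4 cm (r < R).
For a uniform sphere the enclosed fraction is (r/R)³, so Q_enc = (-17.2 μC)(0.114/0.161)³ = -6.106×10^-6 C.
Gauss's law: E·4πr² = Q_enc/ε₀.
E = |Q_enc|/(4πε₀r²) = (6.106×10^-6)/(4π·8.85×10^-12·(0.114)²) = 4.22e6 N/C.

|E| = 4.22×10^6 N/C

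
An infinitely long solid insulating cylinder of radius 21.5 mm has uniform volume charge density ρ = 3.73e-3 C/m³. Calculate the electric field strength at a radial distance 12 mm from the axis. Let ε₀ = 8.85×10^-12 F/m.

|E| ≈ 2.53e6 V/m

Coaxial Gaussian cylinder, radius r = 12 mm, length L (r < R).
Charge inside radius r per length L is ρ·πr²·L, so λ_enc = ρπr² = 1.687×10^-6 C/m.
Since E is radial and uniform over the curved surface, Φ = E·2πrL = Q_enc/ε₀ = λ_enc L/ε₀.
E = |λ_enc|/(2πε₀r) = (1.687×10^-6)/(2π·8.85×10^-12·0.012) = 2.53×10^6 N/C.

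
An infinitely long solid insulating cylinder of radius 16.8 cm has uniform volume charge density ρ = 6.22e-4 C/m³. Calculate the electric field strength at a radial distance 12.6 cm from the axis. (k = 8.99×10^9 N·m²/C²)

Coaxial Gaussian cylinder, radius r = 12.6 cm, length L (r < R).
Charge inside radius r per length L is ρ·πr²·L, so λ_enc = ρπr² = 3.102e-5 C/m.
By Gauss's law (flux through the curved wall only), E·2πrL = λ_enc L/ε₀.
E = 2k|λ_enc|/r = 2(8.99×10^9)(3.102×10^-5)/(0.126) = 4.43×10^6 N/C.

4.43×10^6 N/C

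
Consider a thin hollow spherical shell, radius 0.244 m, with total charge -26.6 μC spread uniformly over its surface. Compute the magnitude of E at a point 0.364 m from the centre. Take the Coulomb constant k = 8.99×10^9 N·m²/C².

Take a concentric spherical Gaussian surface of radius r = 0.364 m (r > 0.244 m).
The entire shell is enclosed: Q_enc = -2.66e-5 C.
Since E is radial and uniform over the Gaussian sphere, Φ = E·4πr² = Q_enc/ε₀.
E = k|Q_enc|/r² = (8.99×10^9)(2.66e-5)/(0.364)² = 1.80e6 N/C.

E = 1.80×10^6 N/C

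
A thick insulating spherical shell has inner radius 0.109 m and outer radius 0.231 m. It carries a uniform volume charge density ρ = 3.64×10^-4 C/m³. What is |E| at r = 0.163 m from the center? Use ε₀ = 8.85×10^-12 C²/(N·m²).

Use a concentric Gaussian sphere at r = 0.163 m (within the shell material, 0.109 m < r < 0.231 m).
Enclosed charge is the volume from a to r: Q_enc = (4π/3)ρ(r³ − a³) = 4.629×10^-6 C.
Gauss's law: E·4πr² = Q_enc/ε₀.
E = |Q_enc|/(4πε₀r²) = (4.629×10^-6)/(4π·8.85×10^-12·(0.163)²) = 1.57×10^6 N/C.

E = 1.57e6 V/m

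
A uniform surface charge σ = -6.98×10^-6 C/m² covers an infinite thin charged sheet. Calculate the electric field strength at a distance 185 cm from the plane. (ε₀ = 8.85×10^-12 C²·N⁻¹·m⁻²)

|E| = 3.94×10^5 V/m

The symmetry is planar: E is normal to the sheet and the same magnitude on both sides. Take a pillbox straddling the sheet with end-cap area A.
Only the two end caps contribute flux: Φ = 2EA. With Q_enc = σA, Gauss's law gives E = |σ|/(2ε₀).
E = |σ|/(2ε₀) = (6.98×10^-6)/(2·8.85×10^-12) = 3.94e5 N/C.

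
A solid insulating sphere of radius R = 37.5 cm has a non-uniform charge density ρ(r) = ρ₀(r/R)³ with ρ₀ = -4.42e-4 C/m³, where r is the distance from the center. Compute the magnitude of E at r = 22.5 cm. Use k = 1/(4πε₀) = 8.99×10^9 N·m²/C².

|E| ≈ 4.04×10^5 N/C

By spherical symmetry E is radial; choose a Gaussian sphere of radius r = 22.5 cm (r < R).
Q_enc = ∫₀^r ρ(r')·4πr'² dr' = (4πρ₀/R³) ∫₀^r r'^5 dr' = 4πρ₀ r^6/(6·R³) = -2.278e-6 C.
Gauss's law: E·4πr² = Q_enc/ε₀.
E = k|Q_enc|/r² = (8.99×10^9)(2.278×10^-6)/(0.225)² = 4.04×10^5 N/C.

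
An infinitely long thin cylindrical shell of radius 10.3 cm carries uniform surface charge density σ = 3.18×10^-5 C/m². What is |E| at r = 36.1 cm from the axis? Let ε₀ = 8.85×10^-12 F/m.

E = 1.03e6 N/C

Coaxial Gaussian cylinder, radius r = 36.1 cm, length L (r > 10.3 cm).
The whole shell is enclosed: λ_enc = σ·2πR = (3.18×10^-5)·2π·(0.103) = 2.058×10^-5 C/m.
Since E is radial and uniform over the curved surface, Φ = E·2πrL = Q_enc/ε₀ = λ_enc L/ε₀.
E = |λ_enc|/(2πε₀r) = (2.058e-5)/(2π·8.85×10^-12·0.361) = 1.03×10^6 N/C.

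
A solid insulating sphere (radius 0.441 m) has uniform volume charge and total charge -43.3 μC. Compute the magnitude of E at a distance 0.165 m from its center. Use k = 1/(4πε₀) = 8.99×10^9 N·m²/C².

|E| = 7.49×10^5 N/C

Symmetry ⇒ E = E(r) r̂. Gaussian sphere of radius r = 0.165 m (r < R).
Only the charge within r is enclosed: Q_enc = Q·(r/R)³ = (-43.3 μC)·(0.165 m/0.441 m)³ = -2.268×10^-6 C.
By Gauss's law, ∮E·dA = E·4πr² = Q_enc/ε₀.
E = k|Q_enc|/r² = (8.99×10^9)(2.268×10^-6)/(0.165)² = 7.49×10^5 N/C.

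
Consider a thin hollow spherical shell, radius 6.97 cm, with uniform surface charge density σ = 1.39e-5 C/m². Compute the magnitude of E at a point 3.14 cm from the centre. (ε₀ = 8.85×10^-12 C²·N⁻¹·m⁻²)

E = 0 (no enclosed charge)

Symmetry ⇒ E = E(r) r̂. Gaussian sphere of radius r = 3.14 cm (inside the shell, r < 6.97 cm).
No charge lies within this surface, so Q_enc = 0 and Gauss's law gives E·4πr² = 0 ⇒ E = 0.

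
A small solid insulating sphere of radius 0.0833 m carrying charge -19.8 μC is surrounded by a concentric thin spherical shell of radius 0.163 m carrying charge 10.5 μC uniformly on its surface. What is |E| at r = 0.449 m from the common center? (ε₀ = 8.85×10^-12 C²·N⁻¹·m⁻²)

Take a concentric spherical Gaussian surface of radius r = 0.449 m (r > 0.163 m, enclosing both).
Q_enc = (-19.8 μC) + (10.5 μC) = -9.30e-6 C.
Gauss's law: E·4πr² = Q_enc/ε₀.
E = |Q_enc|/(4πε₀r²) = (9.30e-6)/(4π·8.85×10^-12·(0.449)²) = 4.15×10^5 N/C.

|E| = 4.15e5 V/m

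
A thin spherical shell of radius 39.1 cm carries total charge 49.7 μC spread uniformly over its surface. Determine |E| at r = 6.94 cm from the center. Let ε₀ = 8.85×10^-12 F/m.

Use a concentric Gaussian sphere at r = 6.94 cm (inside the shell, r < 39.1 cm).
All the charge is outside the Gaussian surface: Q_enc = 0, hence E = 0 everywhere inside the shell.

E = 0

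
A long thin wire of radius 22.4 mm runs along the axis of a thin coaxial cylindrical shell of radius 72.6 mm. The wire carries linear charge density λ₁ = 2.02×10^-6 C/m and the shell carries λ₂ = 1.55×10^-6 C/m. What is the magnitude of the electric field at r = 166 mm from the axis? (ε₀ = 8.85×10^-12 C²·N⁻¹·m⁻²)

E ≈ 3.87×10^5 V/m

By cylindrical symmetry E is radial; use a coaxial Gaussian cylinder of radius 166 mm and length L (r > 72.6 mm, enclosing both).
λ_enc = λ₁ + λ₂ = (2.02e-6) + (1.55×10^-6) = 3.57×10^-6 C/m.
Applying ∮E·dA = Q_enc/ε₀ with the end caps contributing no flux:
E = |λ_enc|/(2πε₀r) = (3.57×10^-6)/(2π·8.85×10^-12·0.166) = 3.87×10^5 N/C.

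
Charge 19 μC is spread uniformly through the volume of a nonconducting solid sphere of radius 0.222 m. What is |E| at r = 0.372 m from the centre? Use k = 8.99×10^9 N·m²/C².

Take a concentric spherical Gaussian surface of radius r = 0.372 m (r > R, so the entire charge is enclosed).
Q_enc = 19 μC = 1.90×10^-5 C.
Since E is radial and uniform over the Gaussian sphere, Φ = E·4πr² = Q_enc/ε₀.
E = k|Q_enc|/r² = (8.99×10^9)(1.90e-5)/(0.372)² = 1.23×10^6 N/C.

E = 1.23×10^6 N/C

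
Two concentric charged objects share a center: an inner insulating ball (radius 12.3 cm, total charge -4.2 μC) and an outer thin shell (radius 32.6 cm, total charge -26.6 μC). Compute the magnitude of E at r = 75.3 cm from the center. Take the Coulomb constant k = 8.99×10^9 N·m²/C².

|E| = 4.88e5 V/m

Take a concentric spherical Gaussian surface of radius r = 75.3 cm (r > 32.6 cm, enclosing both).
Q_enc = (-4.2 μC) + (-26.6 μC) = -3.08×10^-5 C.
By Gauss's law, ∮E·dA = E·4πr² = Q_enc/ε₀.
E = k|Q_enc|/r² = (8.99×10^9)(3.08×10^-5)/(0.753)² = 4.88e5 N/C.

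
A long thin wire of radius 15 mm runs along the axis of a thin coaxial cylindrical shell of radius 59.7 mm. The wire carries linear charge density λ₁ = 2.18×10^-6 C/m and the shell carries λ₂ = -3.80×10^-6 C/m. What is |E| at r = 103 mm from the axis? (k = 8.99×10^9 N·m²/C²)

Coaxial Gaussian cylinder, radius r = 103 mm, length L (r > 59.7 mm, enclosing both).
λ_enc = λ₁ + λ₂ = (2.18×10^-6) + (-3.80×10^-6) = -1.62e-6 C/m.
Since E is radial and uniform over the curved surface, Φ = E·2πrL = Q_enc/ε₀ = λ_enc L/ε₀.
E = 2k|λ_enc|/r = 2(8.99×10^9)(1.62×10^-6)/(0.103) = 2.83×10^5 N/C.

E ≈ 2.83×10^5 N/C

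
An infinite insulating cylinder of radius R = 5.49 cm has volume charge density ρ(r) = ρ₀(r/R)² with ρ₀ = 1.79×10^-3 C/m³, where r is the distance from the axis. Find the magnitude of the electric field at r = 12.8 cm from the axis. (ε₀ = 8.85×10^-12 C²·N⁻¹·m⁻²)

Choose a coaxial cylinder of radius r = 12.8 cm (arbitrary length L) as the Gaussian surface (r > R, full charge per length enclosed).
λ_enc = 2π ∫₀^R ρ₀(r'/R)^2 r' dr' = 2πρ₀R²/4 = 8.475e-6 C/m.
Gauss's law: E·2πrL = λ_enc L/ε₀.
E = |λ_enc|/(2πε₀r) = (8.475×10^-6)/(2π·8.85×10^-12·0.128) = 1.19e6 N/C.

1.19×10^6 N/C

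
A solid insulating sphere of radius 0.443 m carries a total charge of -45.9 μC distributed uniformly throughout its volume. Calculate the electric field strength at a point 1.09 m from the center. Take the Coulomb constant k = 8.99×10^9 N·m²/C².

|E| = 3.47×10^5 N/C

Use a concentric Gaussian sphere at r = 1.09 m (r > R, so the entire charge is enclosed).
Q_enc = -45.9 μC = -4.59e-5 C.
Since E is radial and uniform over the Gaussian sphere, Φ = E·4πr² = Q_enc/ε₀.
E = k|Q_enc|/r² = (8.99×10^9)(4.59×10^-5)/(1.09)² = 3.47×10^5 N/C.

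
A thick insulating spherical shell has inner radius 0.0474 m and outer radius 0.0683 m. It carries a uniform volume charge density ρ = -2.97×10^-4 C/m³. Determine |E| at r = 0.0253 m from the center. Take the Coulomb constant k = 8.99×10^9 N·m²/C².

E = 0 (no enclosed charge)

Symmetry ⇒ E = E(r) r̂. Gaussian sphere of radius r = 0.0253 m (r < 0.0474 m, inside the empty cavity).
Q_enc = 0 (all charge lies at larger r); Gauss's law gives E = 0.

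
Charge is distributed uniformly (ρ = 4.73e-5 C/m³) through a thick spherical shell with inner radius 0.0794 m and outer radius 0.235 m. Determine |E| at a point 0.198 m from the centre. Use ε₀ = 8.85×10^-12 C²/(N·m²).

3.30×10^5 N/C

Take a concentric spherical Gaussian surface of radius r = 0.198 m (within the shell material, 0.0794 m < r < 0.235 m).
Only the shell between 0.0794 m and r is enclosed: Q_enc = ρ·(4π/3)(r³ − a³) = (4.73×10^-5)·(4π/3)·((0.198)³ − (0.0794)³) = 1.439×10^-6 C.
Gauss's law: E·4πr² = Q_enc/ε₀.
E = |Q_enc|/(4πε₀r²) = (1.439×10^-6)/(4π·8.85×10^-12·(0.198)²) = 3.30×10^5 N/C.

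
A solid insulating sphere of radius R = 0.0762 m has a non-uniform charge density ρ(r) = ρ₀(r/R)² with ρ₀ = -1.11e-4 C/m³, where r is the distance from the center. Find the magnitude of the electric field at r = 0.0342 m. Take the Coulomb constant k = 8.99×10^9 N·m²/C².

By spherical symmetry E is radial; choose a Gaussian sphere of radius r = 0.0342 m (r < R).
Q_enc = ∫₀^r ρ(r')·4πr'² dr' = (4πρ₀/R²) ∫₀^r r'^4 dr' = 4πρ₀ r^5/(5·R²) = -2.248×10^-9 C.
Since E is radial and uniform over the Gaussian sphere, Φ = E·4πr² = Q_enc/ε₀.
E = k|Q_enc|/r² = (8.99×10^9)(2.248e-9)/(0.0342)² = 1.73e4 N/C.

|E| = 1.73×10^4 N/C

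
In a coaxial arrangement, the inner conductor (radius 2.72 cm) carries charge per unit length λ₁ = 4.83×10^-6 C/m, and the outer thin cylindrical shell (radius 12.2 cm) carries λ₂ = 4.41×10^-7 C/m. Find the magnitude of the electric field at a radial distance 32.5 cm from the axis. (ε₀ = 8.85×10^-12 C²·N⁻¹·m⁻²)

E = 2.92×10^5 N/C

Take a coaxial cylindrical Gaussian surface of radius r = 32.5 cm and length L (r > 12.2 cm, enclosing both).
λ_enc = λ₁ + λ₂ = (4.83×10^-6) + (4.41×10^-7) = 5.271×10^-6 C/m.
Applying ∮E·dA = Q_enc/ε₀ with the end caps contributing no flux:
E = |λ_enc|/(2πε₀r) = (5.271×10^-6)/(2π·8.85×10^-12·0.325) = 2.92×10^5 N/C.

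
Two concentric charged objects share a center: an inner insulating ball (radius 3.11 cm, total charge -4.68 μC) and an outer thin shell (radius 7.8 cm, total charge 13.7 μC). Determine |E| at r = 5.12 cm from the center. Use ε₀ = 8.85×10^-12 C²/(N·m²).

Symmetry ⇒ E = E(r) r̂. Gaussian sphere of radius r = 5.12 cm (between the bodies, 3.11 cm < r < 7.8 cm).
The shell at 7.8 cm lies outside the Gaussian surface, so Q_enc = -4.68 μC = -4.68e-6 C.
Since E is radial and uniform over the Gaussian sphere, Φ = E·4πr² = Q_enc/ε₀.
E = |Q_enc|/(4πε₀r²) = (4.68×10^-6)/(4π·8.85×10^-12·(0.0512)²) = 1.61e7 N/C.

|E| ≈ 1.61e7 V/m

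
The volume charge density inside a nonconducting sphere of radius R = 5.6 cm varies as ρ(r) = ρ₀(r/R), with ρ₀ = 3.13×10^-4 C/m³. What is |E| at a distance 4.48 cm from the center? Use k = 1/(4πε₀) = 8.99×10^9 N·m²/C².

E ≈ 3.17×10^5 N/C

Symmetry ⇒ E = E(r) r̂. Gaussian sphere of radius r = 4.48 cm (r < R).
Q_enc = ∫₀^r ρ(r')·4πr'² dr' = (4πρ₀/R) ∫₀^r r'^3 dr' = 4πρ₀ r^4/(4·R) = 7.073×10^-8 C.
By Gauss's law, ∮E·dA = E·4πr² = Q_enc/ε₀.
E = k|Q_enc|/r² = (8.99×10^9)(7.073×10^-8)/(0.0448)² = 3.17e5 N/C.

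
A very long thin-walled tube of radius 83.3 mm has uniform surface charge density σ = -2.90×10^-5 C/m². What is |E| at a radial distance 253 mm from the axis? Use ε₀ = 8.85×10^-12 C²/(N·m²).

E = 1.08×10^6 N/C

Coaxial Gaussian cylinder, radius r = 253 mm, length L (r > 83.3 mm).
The whole shell is enclosed: λ_enc = σ·2πR = (-2.90×10^-5)·2π·(0.0833) = -1.518×10^-5 C/m.
Since E is radial and uniform over the curved surface, Φ = E·2πrL = Q_enc/ε₀ = λ_enc L/ε₀.
E = |λ_enc|/(2πε₀r) = (1.518e-5)/(2π·8.85×10^-12·0.253) = 1.08e6 N/C.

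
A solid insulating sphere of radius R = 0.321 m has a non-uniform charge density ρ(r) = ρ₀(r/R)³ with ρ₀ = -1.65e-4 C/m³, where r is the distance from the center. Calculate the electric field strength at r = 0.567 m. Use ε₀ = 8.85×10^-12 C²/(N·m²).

E ≈ 3.20×10^5 V/m

Use a concentric Gaussian sphere at r = 0.567 m (r > R, all charge enclosed).
Q_enc = 4π ∫₀^R ρ₀(r'/R)^3 r'² dr' = 4πρ₀R³/6 = -1.143×10^-5 C.
Gauss's law: E·4πr² = Q_enc/ε₀.
E = |Q_enc|/(4πε₀r²) = (1.143e-5)/(4π·8.85×10^-12·(0.567)²) = 3.20e5 N/C.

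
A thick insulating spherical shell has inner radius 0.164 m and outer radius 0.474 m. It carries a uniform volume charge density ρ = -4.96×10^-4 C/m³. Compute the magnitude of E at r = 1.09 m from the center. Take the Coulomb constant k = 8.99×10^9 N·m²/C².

|E| = 1.60×10^6 N/C

Take a concentric spherical Gaussian surface of radius r = 1.09 m (r > 0.474 m, enclosing the whole shell).
Q_enc = ρ·(4π/3)(b³ − a³) = (-4.96e-4)·(4π/3)·((0.474)³ − (0.164)³) = -2.121×10^-4 C.
Applying ∮E·dA = Q_enc/ε₀ with Φ = E(4πr²):
E = k|Q_enc|/r² = (8.99×10^9)(2.121e-4)/(1.09)² = 1.60×10^6 N/C.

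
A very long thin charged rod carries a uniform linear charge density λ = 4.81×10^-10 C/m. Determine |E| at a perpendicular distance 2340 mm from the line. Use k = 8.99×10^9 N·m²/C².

Choose a coaxial cylinder of radius r = 2340 mm (arbitrary length L) as the Gaussian surface.
Q_enc = λL, so λ_enc = 4.81e-10 C/m.
Since E is radial and uniform over the curved surface, Φ = E·2πrL = Q_enc/ε₀ = λ_enc L/ε₀.
E = 2k|λ_enc|/r = 2(8.99×10^9)(4.81×10^-10)/(2.34) = 3.7 N/C.

E = 3.7 V/m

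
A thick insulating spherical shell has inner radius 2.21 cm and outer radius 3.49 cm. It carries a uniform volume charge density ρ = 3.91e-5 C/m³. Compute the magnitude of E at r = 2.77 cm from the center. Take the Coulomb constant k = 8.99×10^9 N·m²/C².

2.01×10^4 V/m

By spherical symmetry E is radial; choose a Gaussian sphere of radius r = 2.77 cm (within the shell material, 2.21 cm < r < 3.49 cm).
Enclosed charge is the volume from a to r: Q_enc = (4π/3)ρ(r³ − a³) = 1.713×10^-9 C.
Since E is radial and uniform over the Gaussian sphere, Φ = E·4πr² = Q_enc/ε₀.
E = k|Q_enc|/r² = (8.99×10^9)(1.713×10^-9)/(0.0277)² = 2.01×10^4 N/C.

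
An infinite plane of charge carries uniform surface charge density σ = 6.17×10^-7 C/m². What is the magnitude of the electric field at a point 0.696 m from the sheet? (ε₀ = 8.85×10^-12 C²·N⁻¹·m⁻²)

E ≈ 3.49e4 N/C

By planar symmetry E is perpendicular to the sheet and uniform; use a Gaussian pillbox with flat faces of area A on each side of the sheet.
Only the two end caps contribute flux: Φ = 2EA. With Q_enc = σA, Gauss's law gives E = |σ|/(2ε₀).
E = |σ|/(2ε₀) = (6.17×10^-7)/(2·8.85×10^-12) = 3.49e4 N/C.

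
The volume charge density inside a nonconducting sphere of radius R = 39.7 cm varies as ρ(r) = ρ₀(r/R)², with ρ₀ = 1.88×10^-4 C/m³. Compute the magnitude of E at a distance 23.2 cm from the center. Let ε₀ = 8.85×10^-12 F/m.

3.37e5 N/C

Use a concentric Gaussian sphere at r = 23.2 cm (r < R).
Integrate the density: Q_enc = 4π ∫₀^r ρ₀(r'/R)^2 r'² dr' = 4πρ₀ r^5/(5·R²) = 2.015×10^-6 C.
By Gauss's law, ∮E·dA = E·4πr² = Q_enc/ε₀.
E = |Q_enc|/(4πε₀r²) = (2.015×10^-6)/(4π·8.85×10^-12·(0.232)²) = 3.37×10^5 N/C.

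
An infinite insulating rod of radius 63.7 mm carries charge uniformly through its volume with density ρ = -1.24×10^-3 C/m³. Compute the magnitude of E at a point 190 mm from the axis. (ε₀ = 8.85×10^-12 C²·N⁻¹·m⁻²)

Choose a coaxial cylinder of radius r = 190 mm (arbitrary length L) as the Gaussian surface (r > 63.7 mm, full cross-section enclosed).
λ_enc = ρ·πR² = (-1.24e-3)π(0.0637)² = -1.581e-5 C/m.
By Gauss's law (flux through the curved wall only), E·2πrL = λ_enc L/ε₀.
E = |λ_enc|/(2πε₀r) = (1.581e-5)/(2π·8.85×10^-12·0.19) = 1.50e6 N/C.

E = 1.50×10^6 V/m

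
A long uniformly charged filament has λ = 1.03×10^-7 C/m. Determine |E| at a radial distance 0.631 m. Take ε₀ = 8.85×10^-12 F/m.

Coaxial Gaussian cylinder, radius r = 0.631 m, length L.
Q_enc = λL, so λ_enc = 1.03×10^-7 C/m.
By Gauss's law (flux through the curved wall only), E·2πrL = λ_enc L/ε₀.
E = |λ_enc|/(2πε₀r) = (1.03×10^-7)/(2π·8.85×10^-12·0.631) = 2.94×10^3 N/C.

2.94×10^3 V/m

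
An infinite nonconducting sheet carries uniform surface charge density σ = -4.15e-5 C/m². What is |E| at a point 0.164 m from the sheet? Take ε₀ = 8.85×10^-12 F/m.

|E| ≈ 2.34e6 N/C

By planar symmetry E is perpendicular to the sheet and uniform; use a Gaussian pillbox with flat faces of area A on each side of the sheet.
Flux Φ = 2EA and Q_enc = σA, so 2EA = σA/ε₀ ⇒ E = |σ|/(2ε₀), independent of distance.
E = |σ|/(2ε₀) = (4.15×10^-5)/(2·8.85×10^-12) = 2.34e6 N/C.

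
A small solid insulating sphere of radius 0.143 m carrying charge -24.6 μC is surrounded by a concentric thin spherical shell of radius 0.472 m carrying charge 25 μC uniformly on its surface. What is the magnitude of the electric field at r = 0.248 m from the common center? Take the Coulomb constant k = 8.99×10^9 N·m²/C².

E ≈ 3.60×10^6 N/C

Take a concentric spherical Gaussian surface of radius r = 0.248 m (between the bodies, 0.143 m < r < 0.472 m).
The shell at 0.472 m lies outside the Gaussian surface, so Q_enc = -24.6 μC = -2.46e-5 C.
Since E is radial and uniform over the Gaussian sphere, Φ = E·4πr² = Q_enc/ε₀.
E = k|Q_enc|/r² = (8.99×10^9)(2.46×10^-5)/(0.248)² = 3.60×10^6 N/C.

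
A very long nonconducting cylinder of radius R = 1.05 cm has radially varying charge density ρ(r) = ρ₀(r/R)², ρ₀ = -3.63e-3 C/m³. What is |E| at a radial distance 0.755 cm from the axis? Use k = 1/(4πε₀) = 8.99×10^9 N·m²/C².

By cylindrical symmetry E is radial; use a coaxial Gaussian cylinder of radius 0.755 cm and length L (r < R).
Integrating ρ over the cross-section to radius r: λ_enc = (2πρ₀/R²) ∫₀^r r'^3 dr' = 2πρ₀ r^4/(4·R²) = -1.68×10^-7 C/m.
Gauss's law: E·2πrL = λ_enc L/ε₀.
E = 2k|λ_enc|/r = 2(8.99×10^9)(1.68×10^-7)/(0.00755) = 4.00×10^5 N/C.

4.00×10^5 N/C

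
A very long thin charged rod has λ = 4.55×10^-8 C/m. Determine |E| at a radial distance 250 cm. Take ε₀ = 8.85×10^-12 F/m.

Choose a coaxial cylinder of radius r = 250 cm (arbitrary length L) as the Gaussian surface.
Q_enc = λL, so λ_enc = 4.55×10^-8 C/m.
Gauss's law: E·2πrL = λ_enc L/ε₀.
E = |λ_enc|/(2πε₀r) = (4.55×10^-8)/(2π·8.85×10^-12·2.5) = 327 N/C.

|E| = 327 N/C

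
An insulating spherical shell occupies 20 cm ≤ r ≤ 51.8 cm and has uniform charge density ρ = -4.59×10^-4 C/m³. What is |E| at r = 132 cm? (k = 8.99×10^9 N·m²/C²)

E = 1.30e6 N/C

Use a concentric Gaussian sphere at r = 132 cm (r > 51.8 cm, enclosing the whole shell).
Q_enc = ρ·(4π/3)(b³ − a³) = (-4.59×10^-4)·(4π/3)·((0.518)³ − (0.2)³) = -2.519×10^-4 C.
Gauss's law: E·4πr² = Q_enc/ε₀.
E = k|Q_enc|/r² = (8.99×10^9)(2.519×10^-4)/(1.32)² = 1.30×10^6 N/C.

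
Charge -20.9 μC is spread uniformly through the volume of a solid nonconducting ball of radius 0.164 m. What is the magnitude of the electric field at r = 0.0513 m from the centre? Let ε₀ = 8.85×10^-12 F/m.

|E| ≈ 2.19×10^6 N/C

Symmetry ⇒ E = E(r) r̂. Gaussian sphere of radius r = 0.0513 m (r < R).
Only the charge within r is enclosed: Q_enc = Q·(r/R)³ = (-20.9 μC)·(0.0513 m/0.164 m)³ = -6.397e-7 C.
By Gauss's law, ∮E·dA = E·4πr² = Q_enc/ε₀.
E = |Q_enc|/(4πε₀r²) = (6.397×10^-7)/(4π·8.85×10^-12·(0.0513)²) = 2.19×10^6 N/C.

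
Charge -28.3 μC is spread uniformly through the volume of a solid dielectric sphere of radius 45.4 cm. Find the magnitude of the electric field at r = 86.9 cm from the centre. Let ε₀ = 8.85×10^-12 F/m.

E = 3.37×10^5 N/C

Symmetry ⇒ E = E(r) r̂. Gaussian sphere of radius r = 86.9 cm (r > R, so the entire charge is enclosed).
Q_enc = -28.3 μC = -2.83e-5 C.
Gauss's law: E·4πr² = Q_enc/ε₀.
E = |Q_enc|/(4πε₀r²) = (2.83×10^-5)/(4π·8.85×10^-12·(0.869)²) = 3.37×10^5 N/C.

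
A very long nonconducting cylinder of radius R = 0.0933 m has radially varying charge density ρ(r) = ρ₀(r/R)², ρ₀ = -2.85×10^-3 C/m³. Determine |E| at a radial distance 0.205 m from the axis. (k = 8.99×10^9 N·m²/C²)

By cylindrical symmetry E is radial; use a coaxial Gaussian cylinder of radius 0.205 m and length L (r > R, full charge per length enclosed).
λ_enc = 2π ∫₀^R ρ₀(r'/R)^2 r' dr' = 2πρ₀R²/4 = -3.897e-5 C/m.
By Gauss's law (flux through the curved wall only), E·2πrL = λ_enc L/ε₀.
E = 2k|λ_enc|/r = 2(8.99×10^9)(3.897×10^-5)/(0.205) = 3.42×10^6 N/C.

E ≈ 3.42×10^6 N/C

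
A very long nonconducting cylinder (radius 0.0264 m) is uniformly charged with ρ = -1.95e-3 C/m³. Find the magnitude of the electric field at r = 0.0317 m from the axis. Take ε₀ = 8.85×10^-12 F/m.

By cylindrical symmetry E is radial; use a coaxial Gaussian cylinder of radius 0.0317 m and length L (r > 0.0264 m, full cross-section enclosed).
λ_enc = ρ·πR² = (-1.95×10^-3)π(0.0264)² = -4.27e-6 C/m.
By Gauss's law (flux through the curved wall only), E·2πrL = λ_enc L/ε₀.
E = |λ_enc|/(2πε₀r) = (4.27×10^-6)/(2π·8.85×10^-12·0.0317) = 2.42×10^6 N/C.

|E| ≈ 2.42×10^6 V/m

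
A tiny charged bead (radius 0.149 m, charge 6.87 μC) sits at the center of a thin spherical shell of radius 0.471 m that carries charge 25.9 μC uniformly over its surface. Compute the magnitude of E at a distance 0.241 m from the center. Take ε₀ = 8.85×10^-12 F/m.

Take a concentric spherical Gaussian surface of radius r = 0.241 m (between the bodies, 0.149 m < r < 0.471 m).
Only the inner charge is enclosed; the outer shell contributes nothing inside itself. Q_enc = 6.87 μC = 6.87×10^-6 C.
Gauss's law: E·4πr² = Q_enc/ε₀.
E = |Q_enc|/(4πε₀r²) = (6.87×10^-6)/(4π·8.85×10^-12·(0.241)²) = 1.06×10^6 N/C.

|E| = 1.06×10^6 N/C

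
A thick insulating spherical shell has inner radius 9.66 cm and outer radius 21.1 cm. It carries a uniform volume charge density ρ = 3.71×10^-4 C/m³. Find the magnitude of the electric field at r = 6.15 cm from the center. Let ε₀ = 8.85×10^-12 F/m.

Use a concentric Gaussian sphere at r = 6.15 cm (r < 9.66 cm, inside the empty cavity).
Q_enc = 0 (all charge lies at larger r); Gauss's law gives E = 0.

E = 0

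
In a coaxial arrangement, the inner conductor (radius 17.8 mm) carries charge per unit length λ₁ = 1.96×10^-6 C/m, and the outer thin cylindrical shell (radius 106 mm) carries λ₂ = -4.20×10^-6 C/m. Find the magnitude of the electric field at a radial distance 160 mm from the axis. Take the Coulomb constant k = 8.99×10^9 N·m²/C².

|E| ≈ 2.52×10^5 V/m

Take a coaxial cylindrical Gaussian surface of radius r = 160 mm and length L (r > 106 mm, enclosing both).
λ_enc = λ₁ + λ₂ = (1.96e-6) + (-4.20×10^-6) = -2.24e-6 C/m.
Since E is radial and uniform over the curved surface, Φ = E·2πrL = Q_enc/ε₀ = λ_enc L/ε₀.
E = 2k|λ_enc|/r = 2(8.99×10^9)(2.24×10^-6)/(0.16) = 2.52e5 N/C.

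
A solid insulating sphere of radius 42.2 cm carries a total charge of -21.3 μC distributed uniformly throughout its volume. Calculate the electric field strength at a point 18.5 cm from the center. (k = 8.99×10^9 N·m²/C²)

Use a concentric Gaussian sphere at r = 18.5 cm (r < R).
For a uniform sphere the enclosed fraction is (r/R)³, so Q_enc = (-21.3 μC)(0.185/0.422)³ = -1.795×10^-6 C.
Gauss's law: E·4πr² = Q_enc/ε₀.
E = k|Q_enc|/r² = (8.99×10^9)(1.795×10^-6)/(0.185)² = 4.71×10^5 N/C.

|E| ≈ 4.71×10^5 V/m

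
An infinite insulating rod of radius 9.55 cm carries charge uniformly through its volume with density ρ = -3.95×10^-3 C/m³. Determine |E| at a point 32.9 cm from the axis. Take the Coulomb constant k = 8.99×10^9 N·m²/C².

|E| = 6.19e6 N/C

Coaxial Gaussian cylinder, radius r = 32.9 cm, length L (r > 9.55 cm, full cross-section enclosed).
λ_enc = ρ·πR² = (-3.95×10^-3)π(0.0955)² = -1.132×10^-4 C/m.
Since E is radial and uniform over the curved surface, Φ = E·2πrL = Q_enc/ε₀ = λ_enc L/ε₀.
E = 2k|λ_enc|/r = 2(8.99×10^9)(1.132×10^-4)/(0.329) = 6.19×10^6 N/C.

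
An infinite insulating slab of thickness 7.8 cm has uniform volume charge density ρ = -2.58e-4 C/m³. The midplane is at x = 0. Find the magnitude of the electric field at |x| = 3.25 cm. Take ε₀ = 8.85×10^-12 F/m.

By symmetry E is perpendicular to the slab. A Gaussian pillbox from −3.25 cm to +3.25 cm (face area A) lies entirely within the slab.
Q_enc = ρ·(2x)·A and flux = 2EA, so 2EA = 2ρxA/ε₀ ⇒ E = |ρ|x/ε₀.
E = (2.58e-4)(0.0325)/(8.85×10^-12) = 9.47×10^5 N/C.

E = 9.47×10^5 V/m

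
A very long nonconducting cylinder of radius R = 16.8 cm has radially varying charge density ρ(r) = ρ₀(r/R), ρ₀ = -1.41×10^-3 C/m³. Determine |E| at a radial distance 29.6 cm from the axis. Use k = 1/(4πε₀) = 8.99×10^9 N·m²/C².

Choose a coaxial cylinder of radius r = 29.6 cm (arbitrary length L) as the Gaussian surface (r > R, full charge per length enclosed).
λ_enc = 2π ∫₀^R ρ₀(r'/R)^1 r' dr' = 2πρ₀R²/3 = -8.335×10^-5 C/m.
By Gauss's law (flux through the curved wall only), E·2πrL = λ_enc L/ε₀.
E = 2k|λ_enc|/r = 2(8.99×10^9)(8.335×10^-5)/(0.296) = 5.06e6 N/C.

|E| ≈ 5.06×10^6 N/C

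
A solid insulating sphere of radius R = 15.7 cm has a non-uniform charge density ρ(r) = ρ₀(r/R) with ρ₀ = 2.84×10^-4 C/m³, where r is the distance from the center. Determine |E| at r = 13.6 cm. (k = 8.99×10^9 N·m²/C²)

Use a concentric Gaussian sphere at r = 13.6 cm (r < R).
Q_enc = ∫₀^r ρ(r')·4πr'² dr' = (4πρ₀/R) ∫₀^r r'^3 dr' = 4πρ₀ r^4/(4·R) = 1.944×10^-6 C.
Gauss's law: E·4πr² = Q_enc/ε₀.
E = k|Q_enc|/r² = (8.99×10^9)(1.944e-6)/(0.136)² = 9.45×10^5 N/C.

9.45×10^5 N/C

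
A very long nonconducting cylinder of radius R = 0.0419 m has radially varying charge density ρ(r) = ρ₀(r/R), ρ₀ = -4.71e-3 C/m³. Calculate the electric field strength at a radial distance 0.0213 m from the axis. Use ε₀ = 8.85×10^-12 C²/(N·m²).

E ≈ 1.92×10^6 V/m

Take a coaxial cylindrical Gaussian surface of radius r = 0.0213 m and length L (r < R).
λ_enc = ∫₀^r ρ(r')·2πr' dr' = (2πρ₀/R)·r^3/3 = -2.275×10^-6 C/m.
Applying ∮E·dA = Q_enc/ε₀ with the end caps contributing no flux:
E = |λ_enc|/(2πε₀r) = (2.275e-6)/(2π·8.85×10^-12·0.0213) = 1.92×10^6 N/C.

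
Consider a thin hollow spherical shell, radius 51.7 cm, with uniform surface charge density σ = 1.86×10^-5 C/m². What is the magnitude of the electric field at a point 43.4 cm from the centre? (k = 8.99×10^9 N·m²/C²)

E = 0

Symmetry ⇒ E = E(r) r̂. Gaussian sphere of radius r = 43.4 cm (inside the shell, r < 51.7 cm).
All the charge is outside the Gaussian surface: Q_enc = 0, hence E = 0 everywhere inside the shell.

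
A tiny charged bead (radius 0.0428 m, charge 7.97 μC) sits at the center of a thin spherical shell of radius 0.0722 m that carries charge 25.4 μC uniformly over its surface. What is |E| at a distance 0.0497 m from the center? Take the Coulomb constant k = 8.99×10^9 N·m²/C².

|E| = 2.90×10^7 N/C

By spherical symmetry E is radial; choose a Gaussian sphere of radius r = 0.0497 m (between the bodies, 0.0428 m < r < 0.0722 m).
Only the inner charge is enclosed; the outer shell contributes nothing inside itself. Q_enc = 7.97 μC = 7.97×10^-6 C.
By Gauss's law, ∮E·dA = E·4πr² = Q_enc/ε₀.
E = k|Q_enc|/r² = (8.99×10^9)(7.97e-6)/(0.0497)² = 2.90×10^7 N/C.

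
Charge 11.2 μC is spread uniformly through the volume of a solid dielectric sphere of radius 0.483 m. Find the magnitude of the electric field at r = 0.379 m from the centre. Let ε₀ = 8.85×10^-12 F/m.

|E| = 3.39×10^5 N/C

Use a concentric Gaussian sphere at r = 0.379 m (r < R).
Only the charge within r is enclosed: Q_enc = Q·(r/R)³ = (11.2 μC)·(0.379 m/0.483 m)³ = 5.411e-6 C.
Applying ∮E·dA = Q_enc/ε₀ with Φ = E(4πr²):
E = |Q_enc|/(4πε₀r²) = (5.411e-6)/(4π·8.85×10^-12·(0.379)²) = 3.39×10^5 N/C.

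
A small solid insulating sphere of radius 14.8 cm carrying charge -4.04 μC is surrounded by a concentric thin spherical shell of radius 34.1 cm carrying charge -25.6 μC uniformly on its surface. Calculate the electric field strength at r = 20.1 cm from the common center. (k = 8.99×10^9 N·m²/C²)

Symmetry ⇒ E = E(r) r̂. Gaussian sphere of radius r = 20.1 cm (between the bodies, 14.8 cm < r < 34.1 cm).
Only the inner charge is enclosed; the outer shell contributes nothing inside itself. Q_enc = -4.04 μC = -4.04×10^-6 C.
Since E is radial and uniform over the Gaussian sphere, Φ = E·4πr² = Q_enc/ε₀.
E = k|Q_enc|/r² = (8.99×10^9)(4.04e-6)/(0.201)² = 8.99×10^5 N/C.

E = 8.99e5 V/m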